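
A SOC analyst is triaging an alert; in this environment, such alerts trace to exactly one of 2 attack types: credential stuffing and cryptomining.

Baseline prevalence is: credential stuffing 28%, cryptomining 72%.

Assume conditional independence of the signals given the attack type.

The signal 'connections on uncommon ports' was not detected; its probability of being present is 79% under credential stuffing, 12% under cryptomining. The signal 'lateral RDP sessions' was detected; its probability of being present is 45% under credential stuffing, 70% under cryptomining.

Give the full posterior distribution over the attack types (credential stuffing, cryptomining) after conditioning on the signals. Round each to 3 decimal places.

0.056, 0.944

Multiply each prior by the joint likelihood of the signal pattern (using 1 − P(present | H) for each absent signal):
  credential stuffing: 0.28 × (1 − 0.79) × 0.45 = 0.02646
  cryptomining: 0.72 × (1 − 0.12) × 0.70 = 0.44352
Marginal likelihood of the evidence = 0.46998.
P(credential stuffing | evidence) = 0.02646 / 0.46998 ≈ 0.056
P(cryptomining | evidence) = 0.44352 / 0.46998 ≈ 0.944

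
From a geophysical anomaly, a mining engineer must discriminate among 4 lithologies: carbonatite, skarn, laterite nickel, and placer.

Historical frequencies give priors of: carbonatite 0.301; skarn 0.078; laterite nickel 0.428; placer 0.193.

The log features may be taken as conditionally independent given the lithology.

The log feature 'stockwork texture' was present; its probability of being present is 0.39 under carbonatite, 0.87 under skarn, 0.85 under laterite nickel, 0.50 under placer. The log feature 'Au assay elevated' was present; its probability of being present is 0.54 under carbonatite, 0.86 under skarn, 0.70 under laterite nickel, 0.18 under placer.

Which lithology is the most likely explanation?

By Bayes' rule with conditional independence, the unnormalized weight for each hypothesis is prior × ∏ likelihoods:
  carbonatite: 0.301 × 0.39 × 0.54 = 0.063391
  skarn: 0.078 × 0.87 × 0.86 = 0.05836
  laterite nickel: 0.428 × 0.85 × 0.70 = 0.25466
  placer: 0.193 × 0.50 × 0.18 = 0.01737
Marginal likelihood of the evidence = 0.39378.
P(carbonatite | evidence) ≈ 0.063391 / 0.39378 ≈ 0.161
P(skarn | evidence) ≈ 0.05836 / 0.39378 ≈ 0.148
P(laterite nickel | evidence) ≈ 0.25466 / 0.39378 ≈ 0.647
P(placer | evidence) ≈ 0.01737 / 0.39378 ≈ 0.044
The largest is 0.647, so laterite nickel is most probable.

laterite nickel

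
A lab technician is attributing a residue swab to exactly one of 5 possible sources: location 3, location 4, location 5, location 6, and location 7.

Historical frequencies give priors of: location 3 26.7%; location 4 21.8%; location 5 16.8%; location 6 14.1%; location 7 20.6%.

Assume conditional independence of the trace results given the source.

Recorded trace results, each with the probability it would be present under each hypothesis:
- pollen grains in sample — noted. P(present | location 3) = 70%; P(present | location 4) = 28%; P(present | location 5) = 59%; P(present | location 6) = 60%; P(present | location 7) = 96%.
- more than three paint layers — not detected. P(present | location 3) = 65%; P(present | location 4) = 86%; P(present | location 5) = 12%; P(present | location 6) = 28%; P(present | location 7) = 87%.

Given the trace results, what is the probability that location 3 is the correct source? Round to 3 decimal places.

0.264

For each hypothesis, the unnormalized posterior weight is prior × product of the trace result likelihoods (using 1 − P(present | H) for each absent trace result):
  location 3: 0.267 × 0.70 × (1 − 0.65) = 0.065415
  location 4: 0.218 × 0.28 × (1 − 0.86) = 0.0085456
  location 5: 0.168 × 0.59 × (1 − 0.12) = 0.087226
  location 6: 0.141 × 0.60 × (1 − 0.28) = 0.060912
  location 7: 0.206 × 0.96 × (1 − 0.87) = 0.025709
The unnormalized weights sum to 0.24781.
P(location 3 | evidence) = 0.065415 / 0.24781 ≈ 0.264.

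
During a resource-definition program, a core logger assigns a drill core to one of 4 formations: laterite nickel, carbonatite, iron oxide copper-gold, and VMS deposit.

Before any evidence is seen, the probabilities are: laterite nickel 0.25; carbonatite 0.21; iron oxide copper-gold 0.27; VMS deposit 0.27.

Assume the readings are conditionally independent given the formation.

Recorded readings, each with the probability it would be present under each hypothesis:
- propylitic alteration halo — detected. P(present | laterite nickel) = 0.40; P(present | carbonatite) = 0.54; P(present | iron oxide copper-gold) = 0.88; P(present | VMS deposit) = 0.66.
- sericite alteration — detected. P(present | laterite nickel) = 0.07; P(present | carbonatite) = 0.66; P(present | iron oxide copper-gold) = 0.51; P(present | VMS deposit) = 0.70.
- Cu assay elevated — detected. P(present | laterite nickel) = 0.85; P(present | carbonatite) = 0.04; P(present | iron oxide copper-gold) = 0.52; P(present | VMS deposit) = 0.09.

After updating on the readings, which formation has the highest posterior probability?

iron oxide copper-gold

For each hypothesis, the unnormalized posterior weight is prior × product of the reading likelihoods:
  laterite nickel: 0.25 × 0.40 × 0.07 × 0.85 = 0.00595
  carbonatite: 0.21 × 0.54 × 0.66 × 0.04 = 0.0029938
  iron oxide copper-gold: 0.27 × 0.88 × 0.51 × 0.52 = 0.063012
  VMS deposit: 0.27 × 0.66 × 0.70 × 0.09 = 0.011227
The unnormalized weights sum to 0.083182.
P(laterite nickel | evidence) ≈ 0.00595 / 0.083182 ≈ 0.072
P(carbonatite | evidence) ≈ 0.0029938 / 0.083182 ≈ 0.036
P(iron oxide copper-gold | evidence) ≈ 0.063012 / 0.083182 ≈ 0.758
P(VMS deposit | evidence) ≈ 0.011227 / 0.083182 ≈ 0.135
The largest is 0.758, so iron oxide copper-gold is most probable.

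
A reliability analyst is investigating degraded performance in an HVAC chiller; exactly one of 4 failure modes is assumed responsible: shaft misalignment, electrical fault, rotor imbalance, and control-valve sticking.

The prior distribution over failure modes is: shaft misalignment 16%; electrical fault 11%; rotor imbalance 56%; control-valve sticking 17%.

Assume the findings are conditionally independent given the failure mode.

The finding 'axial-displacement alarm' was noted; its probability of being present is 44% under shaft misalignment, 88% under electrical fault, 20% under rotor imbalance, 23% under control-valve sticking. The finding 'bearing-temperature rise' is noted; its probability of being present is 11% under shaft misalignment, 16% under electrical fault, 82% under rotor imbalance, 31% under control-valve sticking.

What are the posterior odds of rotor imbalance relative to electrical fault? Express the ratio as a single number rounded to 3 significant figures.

5.93

Posterior odds equal prior odds times the likelihood ratio; only the two competing hypotheses matter.
  rotor imbalance: 0.56 × 0.20 × 0.82 = 0.09184
  electrical fault: 0.11 × 0.88 × 0.16 = 0.015488
Odds(rotor imbalance : electrical fault) = 0.09184 / 0.015488 ≈ 5.93.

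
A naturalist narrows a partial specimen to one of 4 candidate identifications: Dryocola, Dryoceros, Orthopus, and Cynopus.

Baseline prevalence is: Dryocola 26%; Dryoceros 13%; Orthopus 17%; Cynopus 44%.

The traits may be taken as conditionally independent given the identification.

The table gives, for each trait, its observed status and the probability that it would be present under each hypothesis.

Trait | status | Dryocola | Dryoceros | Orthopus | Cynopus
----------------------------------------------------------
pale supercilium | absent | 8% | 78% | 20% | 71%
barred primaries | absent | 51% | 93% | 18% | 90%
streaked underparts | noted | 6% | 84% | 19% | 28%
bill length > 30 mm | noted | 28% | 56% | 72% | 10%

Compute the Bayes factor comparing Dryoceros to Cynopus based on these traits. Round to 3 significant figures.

8.92

Joint likelihood of the trait pattern under each hypothesis (using 1 − P(present | H) for each absent trait):
  Dryoceros: (1 − 0.78) × (1 − 0.93) × 0.84 × 0.56 = 0.0072442
  Cynopus: (1 − 0.71) × (1 − 0.90) × 0.28 × 0.10 = 0.000812
Bayes factor = 0.0072442 / 0.000812 ≈ 8.92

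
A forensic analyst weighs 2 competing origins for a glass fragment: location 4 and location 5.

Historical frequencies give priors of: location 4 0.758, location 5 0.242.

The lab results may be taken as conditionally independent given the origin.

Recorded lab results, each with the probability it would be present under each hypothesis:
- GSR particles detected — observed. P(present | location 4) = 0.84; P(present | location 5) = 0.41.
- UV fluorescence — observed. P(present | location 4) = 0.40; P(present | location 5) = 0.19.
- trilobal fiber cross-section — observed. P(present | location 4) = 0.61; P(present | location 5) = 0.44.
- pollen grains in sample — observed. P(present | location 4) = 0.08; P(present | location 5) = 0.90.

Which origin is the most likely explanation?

location 4

By Bayes' rule with conditional independence, the unnormalized weight for each hypothesis is prior × ∏ likelihoods:
  location 4: 0.758 × 0.84 × 0.40 × 0.61 × 0.08 = 0.012429
  location 5: 0.242 × 0.41 × 0.19 × 0.44 × 0.90 = 0.0074653
The unnormalized weights sum to 0.019894.
P(location 4 | evidence) ≈ 0.012429 / 0.019894 ≈ 0.625
P(location 5 | evidence) ≈ 0.0074653 / 0.019894 ≈ 0.375
The largest is 0.625, so location 4 is most probable.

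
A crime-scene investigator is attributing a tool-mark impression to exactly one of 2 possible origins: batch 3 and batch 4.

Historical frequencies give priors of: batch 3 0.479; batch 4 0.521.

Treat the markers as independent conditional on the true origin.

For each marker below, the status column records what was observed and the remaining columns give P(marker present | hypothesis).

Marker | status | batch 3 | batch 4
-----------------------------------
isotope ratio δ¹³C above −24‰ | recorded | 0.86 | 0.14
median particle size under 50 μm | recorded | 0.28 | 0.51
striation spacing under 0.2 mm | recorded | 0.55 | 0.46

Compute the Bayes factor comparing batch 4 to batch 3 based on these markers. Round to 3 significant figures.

0.248

Joint likelihood of the marker pattern under each hypothesis:
  batch 4: 0.14 × 0.51 × 0.46 = 0.032844
  batch 3: 0.86 × 0.28 × 0.55 = 0.13244
Bayes factor = 0.032844 / 0.13244 ≈ 0.248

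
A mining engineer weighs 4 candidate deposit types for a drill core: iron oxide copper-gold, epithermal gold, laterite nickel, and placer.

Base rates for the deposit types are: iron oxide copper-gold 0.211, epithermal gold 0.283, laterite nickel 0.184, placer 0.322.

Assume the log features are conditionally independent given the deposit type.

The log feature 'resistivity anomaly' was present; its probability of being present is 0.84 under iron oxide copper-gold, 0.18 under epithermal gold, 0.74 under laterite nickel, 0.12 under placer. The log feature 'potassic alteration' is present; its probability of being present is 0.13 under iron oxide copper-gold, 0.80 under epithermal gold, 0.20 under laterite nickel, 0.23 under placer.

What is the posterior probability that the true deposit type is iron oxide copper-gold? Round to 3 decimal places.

0.231

For each hypothesis, the unnormalized posterior weight is prior × product of the log feature likelihoods:
  iron oxide copper-gold: 0.211 × 0.84 × 0.13 = 0.023041
  epithermal gold: 0.283 × 0.18 × 0.80 = 0.040752
  laterite nickel: 0.184 × 0.74 × 0.20 = 0.027232
  placer: 0.322 × 0.12 × 0.23 = 0.0088872
Normalizing constant Z = 0.023041 + 0.040752 + 0.027232 + 0.0088872 = 0.099912.
P(iron oxide copper-gold | evidence) = 0.023041 / 0.099912 ≈ 0.231.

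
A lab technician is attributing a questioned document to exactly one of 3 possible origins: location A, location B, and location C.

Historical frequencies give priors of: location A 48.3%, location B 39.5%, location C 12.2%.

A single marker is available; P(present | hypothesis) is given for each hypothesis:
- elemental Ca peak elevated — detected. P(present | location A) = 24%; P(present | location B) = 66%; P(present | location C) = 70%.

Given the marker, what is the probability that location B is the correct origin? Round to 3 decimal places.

0.564

By Bayes' rule, the unnormalized weight for each hypothesis is prior × likelihood:
  location A: 0.483 × 0.24 = 0.11592
  location B: 0.395 × 0.66 = 0.2607
  location C: 0.122 × 0.70 = 0.0854
The unnormalized weights sum to 0.46202.
P(location B | evidence) = 0.2607 / 0.46202 ≈ 0.564.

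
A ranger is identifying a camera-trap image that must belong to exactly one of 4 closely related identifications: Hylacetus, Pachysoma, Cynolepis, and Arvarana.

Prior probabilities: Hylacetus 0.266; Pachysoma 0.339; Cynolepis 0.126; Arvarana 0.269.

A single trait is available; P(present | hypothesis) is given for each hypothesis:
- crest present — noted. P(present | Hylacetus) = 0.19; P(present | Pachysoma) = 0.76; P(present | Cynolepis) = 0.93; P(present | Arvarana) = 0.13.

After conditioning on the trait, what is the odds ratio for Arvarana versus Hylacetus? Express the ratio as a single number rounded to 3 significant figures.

0.692

The normalizing constant cancels in an odds ratio, so compute prior × likelihood for the two hypotheses only:
  Arvarana: 0.269 × 0.13 = 0.03497
  Hylacetus: 0.266 × 0.19 = 0.05054
Posterior odds = 0.03497 / 0.05054 ≈ 0.692.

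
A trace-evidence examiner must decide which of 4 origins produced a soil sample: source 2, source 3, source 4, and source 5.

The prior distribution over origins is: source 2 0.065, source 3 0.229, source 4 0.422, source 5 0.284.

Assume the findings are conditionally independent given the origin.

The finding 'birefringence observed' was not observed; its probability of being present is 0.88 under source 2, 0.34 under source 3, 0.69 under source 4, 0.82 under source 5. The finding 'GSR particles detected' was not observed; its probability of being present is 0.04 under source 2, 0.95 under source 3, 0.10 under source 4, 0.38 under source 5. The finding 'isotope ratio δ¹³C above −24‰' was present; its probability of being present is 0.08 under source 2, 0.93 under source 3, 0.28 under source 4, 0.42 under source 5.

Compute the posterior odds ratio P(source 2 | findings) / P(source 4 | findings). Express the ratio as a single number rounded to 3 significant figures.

Unnormalized posterior weight (prior times the finding likelihoods) for each of the two hypotheses (using 1 − P(present | H) for each absent finding):
  source 2: 0.065 × (1 − 0.88) × (1 − 0.04) × 0.08 = 0.00059904
  source 4: 0.422 × (1 − 0.69) × (1 − 0.10) × 0.28 = 0.032967
Posterior odds = 0.00059904 / 0.032967 ≈ 0.0182.

0.0182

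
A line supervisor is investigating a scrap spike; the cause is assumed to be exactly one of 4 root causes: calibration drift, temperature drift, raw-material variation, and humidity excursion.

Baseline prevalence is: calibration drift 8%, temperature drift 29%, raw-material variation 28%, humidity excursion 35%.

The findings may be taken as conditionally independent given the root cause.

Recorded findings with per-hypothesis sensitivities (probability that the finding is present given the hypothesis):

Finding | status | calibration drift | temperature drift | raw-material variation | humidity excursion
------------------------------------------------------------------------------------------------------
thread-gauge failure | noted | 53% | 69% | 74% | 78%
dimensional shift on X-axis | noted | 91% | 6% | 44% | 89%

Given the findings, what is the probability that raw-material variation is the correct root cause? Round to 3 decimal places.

Multiply each prior by the joint likelihood of the evidence pattern:
  calibration drift: 0.08 × 0.53 × 0.91 = 0.038584
  temperature drift: 0.29 × 0.69 × 0.06 = 0.012006
  raw-material variation: 0.28 × 0.74 × 0.44 = 0.091168
  humidity excursion: 0.35 × 0.78 × 0.89 = 0.24297
The unnormalized weights sum to 0.38473.
P(raw-material variation | evidence) = 0.091168 / 0.38473 ≈ 0.237.

0.237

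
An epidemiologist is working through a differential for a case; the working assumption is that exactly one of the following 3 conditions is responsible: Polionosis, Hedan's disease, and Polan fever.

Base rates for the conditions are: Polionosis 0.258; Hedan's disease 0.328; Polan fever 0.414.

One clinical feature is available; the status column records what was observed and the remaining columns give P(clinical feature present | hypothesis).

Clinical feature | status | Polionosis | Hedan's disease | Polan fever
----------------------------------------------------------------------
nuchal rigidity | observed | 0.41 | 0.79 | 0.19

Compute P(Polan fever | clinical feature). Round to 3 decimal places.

Multiply each prior by the likelihood of the clinical feature:
  Polionosis: 0.258 × 0.41 = 0.10578
  Hedan's disease: 0.328 × 0.79 = 0.25912
  Polan fever: 0.414 × 0.19 = 0.07866
The unnormalized weights sum to 0.44356.
P(Polan fever | evidence) = 0.07866 / 0.44356 ≈ 0.177.

0.177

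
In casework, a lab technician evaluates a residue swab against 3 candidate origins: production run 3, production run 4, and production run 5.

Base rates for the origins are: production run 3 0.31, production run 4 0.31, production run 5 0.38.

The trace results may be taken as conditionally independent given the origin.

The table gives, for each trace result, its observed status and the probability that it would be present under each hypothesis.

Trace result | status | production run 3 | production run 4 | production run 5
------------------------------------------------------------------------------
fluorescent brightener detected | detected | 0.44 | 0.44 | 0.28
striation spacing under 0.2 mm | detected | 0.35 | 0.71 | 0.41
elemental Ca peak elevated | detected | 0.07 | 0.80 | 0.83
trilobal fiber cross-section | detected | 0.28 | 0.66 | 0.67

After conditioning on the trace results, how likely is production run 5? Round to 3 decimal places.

0.318

For each hypothesis, the unnormalized posterior weight is prior × product of the trace result likelihoods:
  production run 3: 0.31 × 0.44 × 0.35 × 0.07 × 0.28 = 0.0009357
  production run 4: 0.31 × 0.44 × 0.71 × 0.80 × 0.66 = 0.051134
  production run 5: 0.38 × 0.28 × 0.41 × 0.83 × 0.67 = 0.024259
Marginal likelihood of the evidence = 0.076329.
P(production run 5 | evidence) = 0.024259 / 0.076329 ≈ 0.318.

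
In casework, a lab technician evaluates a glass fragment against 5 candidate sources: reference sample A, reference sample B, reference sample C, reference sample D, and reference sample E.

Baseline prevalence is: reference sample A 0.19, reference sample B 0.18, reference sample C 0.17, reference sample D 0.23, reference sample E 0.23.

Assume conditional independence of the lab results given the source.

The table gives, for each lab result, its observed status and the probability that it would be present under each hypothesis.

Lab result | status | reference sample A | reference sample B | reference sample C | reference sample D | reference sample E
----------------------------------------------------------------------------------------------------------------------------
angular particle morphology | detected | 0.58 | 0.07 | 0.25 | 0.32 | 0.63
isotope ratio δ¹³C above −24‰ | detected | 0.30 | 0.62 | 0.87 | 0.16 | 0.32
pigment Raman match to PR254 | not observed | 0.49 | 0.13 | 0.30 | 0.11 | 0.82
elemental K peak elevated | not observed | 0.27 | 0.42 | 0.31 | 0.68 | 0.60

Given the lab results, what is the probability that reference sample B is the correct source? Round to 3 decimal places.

By Bayes' rule with conditional independence, the unnormalized weight for each hypothesis is prior × ∏ likelihoods (using 1 − P(present | H) for each absent lab result):
  reference sample A: 0.19 × 0.58 × 0.30 × (1 − 0.49) × (1 − 0.27) = 0.012308
  reference sample B: 0.18 × 0.07 × 0.62 × (1 − 0.13) × (1 − 0.42) = 0.0039419
  reference sample C: 0.17 × 0.25 × 0.87 × (1 − 0.30) × (1 − 0.31) = 0.017859
  reference sample D: 0.23 × 0.32 × 0.16 × (1 − 0.11) × (1 − 0.68) = 0.0033538
  reference sample E: 0.23 × 0.63 × 0.32 × (1 − 0.82) × (1 − 0.60) = 0.0033385
Normalizing constant Z = 0.012308 + 0.0039419 + 0.017859 + 0.0033538 + 0.0033385 = 0.040801.
P(reference sample B | evidence) = 0.0039419 / 0.040801 ≈ 0.097.

0.097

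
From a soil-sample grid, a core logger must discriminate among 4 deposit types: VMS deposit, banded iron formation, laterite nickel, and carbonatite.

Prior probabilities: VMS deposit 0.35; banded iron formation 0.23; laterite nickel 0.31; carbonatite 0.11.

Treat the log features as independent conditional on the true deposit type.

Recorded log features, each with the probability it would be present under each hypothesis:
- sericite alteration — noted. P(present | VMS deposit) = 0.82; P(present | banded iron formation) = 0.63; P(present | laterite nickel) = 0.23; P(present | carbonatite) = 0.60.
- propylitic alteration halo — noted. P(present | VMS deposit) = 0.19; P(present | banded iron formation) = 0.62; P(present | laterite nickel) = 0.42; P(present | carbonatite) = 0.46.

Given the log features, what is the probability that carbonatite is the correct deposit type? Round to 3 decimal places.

For each hypothesis, the unnormalized posterior weight is prior × product of the log feature likelihoods:
  VMS deposit: 0.35 × 0.82 × 0.19 = 0.05453
  banded iron formation: 0.23 × 0.63 × 0.62 = 0.089838
  laterite nickel: 0.31 × 0.23 × 0.42 = 0.029946
  carbonatite: 0.11 × 0.60 × 0.46 = 0.03036
The unnormalized weights sum to 0.20467.
P(carbonatite | evidence) = 0.03036 / 0.20467 ≈ 0.148.

0.148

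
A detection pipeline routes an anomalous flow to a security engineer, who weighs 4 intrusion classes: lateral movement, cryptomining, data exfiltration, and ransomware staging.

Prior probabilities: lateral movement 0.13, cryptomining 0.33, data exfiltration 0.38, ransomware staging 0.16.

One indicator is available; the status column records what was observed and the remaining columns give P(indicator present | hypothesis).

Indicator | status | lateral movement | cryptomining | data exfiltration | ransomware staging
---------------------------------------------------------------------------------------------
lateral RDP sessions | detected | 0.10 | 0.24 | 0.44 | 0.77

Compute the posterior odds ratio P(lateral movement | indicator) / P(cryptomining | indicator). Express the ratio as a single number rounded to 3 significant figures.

The normalizing constant cancels in an odds ratio, so compute prior × likelihood for the two hypotheses only:
  lateral movement: 0.13 × 0.10 = 0.013
  cryptomining: 0.33 × 0.24 = 0.0792
Odds(lateral movement : cryptomining) = 0.013 / 0.0792 ≈ 0.164.

0.164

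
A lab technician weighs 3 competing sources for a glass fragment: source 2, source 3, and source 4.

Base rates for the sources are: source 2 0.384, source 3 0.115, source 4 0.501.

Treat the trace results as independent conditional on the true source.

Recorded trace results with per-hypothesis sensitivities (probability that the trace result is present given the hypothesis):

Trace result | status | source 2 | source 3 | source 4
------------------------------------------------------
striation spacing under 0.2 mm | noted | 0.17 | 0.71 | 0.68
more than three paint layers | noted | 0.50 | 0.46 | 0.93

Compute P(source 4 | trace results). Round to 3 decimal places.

0.819

For each hypothesis, the unnormalized posterior weight is prior × product of the trace result likelihoods:
  source 2: 0.384 × 0.17 × 0.50 = 0.03264
  source 3: 0.115 × 0.71 × 0.46 = 0.037559
  source 4: 0.501 × 0.68 × 0.93 = 0.31683
Marginal likelihood of the evidence = 0.38703.
P(source 4 | evidence) = 0.31683 / 0.38703 ≈ 0.819.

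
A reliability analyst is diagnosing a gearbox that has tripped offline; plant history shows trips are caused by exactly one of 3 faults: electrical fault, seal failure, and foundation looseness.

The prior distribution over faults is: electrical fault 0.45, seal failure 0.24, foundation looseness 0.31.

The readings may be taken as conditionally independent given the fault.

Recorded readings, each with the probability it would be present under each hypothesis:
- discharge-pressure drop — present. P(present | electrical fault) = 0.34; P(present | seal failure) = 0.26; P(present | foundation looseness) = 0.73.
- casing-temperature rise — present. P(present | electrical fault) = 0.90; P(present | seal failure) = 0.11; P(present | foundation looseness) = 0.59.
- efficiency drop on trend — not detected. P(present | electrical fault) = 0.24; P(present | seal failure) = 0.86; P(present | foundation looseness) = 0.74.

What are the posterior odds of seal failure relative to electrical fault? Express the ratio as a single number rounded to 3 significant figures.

0.00918

The normalizing constant cancels in an odds ratio, so compute prior × likelihood for the two hypotheses only (using 1 − P(present | H) for each absent reading):
  seal failure: 0.24 × 0.26 × 0.11 × (1 − 0.86) = 0.00096096
  electrical fault: 0.45 × 0.34 × 0.90 × (1 − 0.24) = 0.10465
Odds(seal failure : electrical fault) = 0.00096096 / 0.10465 ≈ 0.00918.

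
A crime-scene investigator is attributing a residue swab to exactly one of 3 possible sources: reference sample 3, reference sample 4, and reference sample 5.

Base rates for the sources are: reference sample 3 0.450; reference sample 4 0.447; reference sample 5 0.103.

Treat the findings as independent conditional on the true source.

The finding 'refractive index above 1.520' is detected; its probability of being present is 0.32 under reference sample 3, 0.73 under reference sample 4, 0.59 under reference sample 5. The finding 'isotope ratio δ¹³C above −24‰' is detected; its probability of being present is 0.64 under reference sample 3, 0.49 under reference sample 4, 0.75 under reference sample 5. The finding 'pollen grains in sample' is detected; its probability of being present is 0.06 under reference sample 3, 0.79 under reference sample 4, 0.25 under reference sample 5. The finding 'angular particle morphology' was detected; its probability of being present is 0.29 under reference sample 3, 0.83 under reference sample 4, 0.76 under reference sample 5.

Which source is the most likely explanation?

For each hypothesis, the unnormalized posterior weight is prior × product of the finding likelihoods:
  reference sample 3: 0.450 × 0.32 × 0.64 × 0.06 × 0.29 = 0.0016036
  reference sample 4: 0.447 × 0.73 × 0.49 × 0.79 × 0.83 = 0.10484
  reference sample 5: 0.103 × 0.59 × 0.75 × 0.25 × 0.76 = 0.0086597
The unnormalized weights sum to 0.1151.
P(reference sample 3 | evidence) ≈ 0.0016036 / 0.1151 ≈ 0.014
P(reference sample 4 | evidence) ≈ 0.10484 / 0.1151 ≈ 0.911
P(reference sample 5 | evidence) ≈ 0.0086597 / 0.1151 ≈ 0.075
The largest is 0.911, so reference sample 4 is most probable.

reference sample 4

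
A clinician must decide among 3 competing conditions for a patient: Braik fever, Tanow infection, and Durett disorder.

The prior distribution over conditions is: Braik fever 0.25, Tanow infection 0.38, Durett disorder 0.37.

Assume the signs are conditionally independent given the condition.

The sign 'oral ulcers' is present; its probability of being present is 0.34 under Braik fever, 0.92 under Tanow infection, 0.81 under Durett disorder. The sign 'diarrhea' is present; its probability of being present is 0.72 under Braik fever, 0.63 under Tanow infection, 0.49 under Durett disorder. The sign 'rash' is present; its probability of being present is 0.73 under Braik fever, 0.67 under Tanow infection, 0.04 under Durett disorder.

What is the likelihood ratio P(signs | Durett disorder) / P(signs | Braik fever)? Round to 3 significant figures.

Joint likelihood of the sign pattern under each hypothesis:
  Durett disorder: 0.81 × 0.49 × 0.04 = 0.015876
  Braik fever: 0.34 × 0.72 × 0.73 = 0.1787
Bayes factor = 0.015876 / 0.1787 ≈ 0.0888

0.0888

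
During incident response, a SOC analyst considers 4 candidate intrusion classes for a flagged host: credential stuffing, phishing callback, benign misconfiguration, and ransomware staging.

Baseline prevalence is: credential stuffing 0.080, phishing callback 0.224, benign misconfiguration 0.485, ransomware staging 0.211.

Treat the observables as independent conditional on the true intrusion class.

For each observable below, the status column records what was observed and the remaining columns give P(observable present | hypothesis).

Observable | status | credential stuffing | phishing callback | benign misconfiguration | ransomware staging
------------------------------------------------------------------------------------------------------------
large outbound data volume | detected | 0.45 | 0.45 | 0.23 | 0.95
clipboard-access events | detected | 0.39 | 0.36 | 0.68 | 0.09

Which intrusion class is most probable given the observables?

benign misconfiguration

Multiply each prior by the joint likelihood of the observable pattern:
  credential stuffing: 0.080 × 0.45 × 0.39 = 0.01404
  phishing callback: 0.224 × 0.45 × 0.36 = 0.036288
  benign misconfiguration: 0.485 × 0.23 × 0.68 = 0.075854
  ransomware staging: 0.211 × 0.95 × 0.09 = 0.01804
Normalizing constant Z = 0.01404 + 0.036288 + 0.075854 + 0.01804 = 0.14422.
P(credential stuffing | evidence) ≈ 0.01404 / 0.14422 ≈ 0.097
P(phishing callback | evidence) ≈ 0.036288 / 0.14422 ≈ 0.252
P(benign misconfiguration | evidence) ≈ 0.075854 / 0.14422 ≈ 0.526
P(ransomware staging | evidence) ≈ 0.01804 / 0.14422 ≈ 0.125
The largest is 0.526, so benign misconfiguration is most probable.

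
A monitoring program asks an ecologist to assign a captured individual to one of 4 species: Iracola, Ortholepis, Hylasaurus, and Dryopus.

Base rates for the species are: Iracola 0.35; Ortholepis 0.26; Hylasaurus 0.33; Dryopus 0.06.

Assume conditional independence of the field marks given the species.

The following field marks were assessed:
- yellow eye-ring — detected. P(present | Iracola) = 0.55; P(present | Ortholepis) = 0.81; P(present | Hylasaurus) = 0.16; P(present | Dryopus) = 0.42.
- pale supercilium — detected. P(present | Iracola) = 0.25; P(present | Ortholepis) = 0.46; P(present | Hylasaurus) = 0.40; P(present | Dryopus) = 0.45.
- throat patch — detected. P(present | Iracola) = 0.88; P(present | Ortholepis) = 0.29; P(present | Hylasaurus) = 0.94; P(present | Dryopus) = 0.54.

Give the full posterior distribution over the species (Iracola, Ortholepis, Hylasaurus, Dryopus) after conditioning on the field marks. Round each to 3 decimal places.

Multiply each prior by the joint likelihood of the field mark pattern:
  Iracola: 0.35 × 0.55 × 0.25 × 0.88 = 0.04235
  Ortholepis: 0.26 × 0.81 × 0.46 × 0.29 = 0.028094
  Hylasaurus: 0.33 × 0.16 × 0.40 × 0.94 = 0.019853
  Dryopus: 0.06 × 0.42 × 0.45 × 0.54 = 0.0061236
Normalizing constant Z = 0.04235 + 0.028094 + 0.019853 + 0.0061236 = 0.09642.
P(Iracola | evidence) = 0.04235 / 0.09642 ≈ 0.439
P(Ortholepis | evidence) = 0.028094 / 0.09642 ≈ 0.291
P(Hylasaurus | evidence) = 0.019853 / 0.09642 ≈ 0.206
P(Dryopus | evidence) = 0.0061236 / 0.09642 ≈ 0.064

0.439, 0.291, 0.206, 0.064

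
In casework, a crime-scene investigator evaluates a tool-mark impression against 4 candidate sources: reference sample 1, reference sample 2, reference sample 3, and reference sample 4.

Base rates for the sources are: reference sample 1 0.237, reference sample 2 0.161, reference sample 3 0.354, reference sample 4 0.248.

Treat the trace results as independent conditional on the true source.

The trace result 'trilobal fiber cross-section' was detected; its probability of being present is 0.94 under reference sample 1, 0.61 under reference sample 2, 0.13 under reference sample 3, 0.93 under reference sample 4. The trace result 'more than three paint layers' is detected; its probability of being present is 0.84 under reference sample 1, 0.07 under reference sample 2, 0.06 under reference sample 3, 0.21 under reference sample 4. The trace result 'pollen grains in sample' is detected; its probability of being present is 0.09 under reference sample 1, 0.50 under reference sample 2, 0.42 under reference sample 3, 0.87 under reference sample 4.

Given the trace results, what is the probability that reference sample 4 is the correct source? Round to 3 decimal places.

Multiply each prior by the joint likelihood of the trace result pattern:
  reference sample 1: 0.237 × 0.94 × 0.84 × 0.09 = 0.016842
  reference sample 2: 0.161 × 0.61 × 0.07 × 0.50 = 0.0034374
  reference sample 3: 0.354 × 0.13 × 0.06 × 0.42 = 0.0011597
  reference sample 4: 0.248 × 0.93 × 0.21 × 0.87 = 0.042138
Marginal likelihood of the evidence = 0.063577.
P(reference sample 4 | evidence) = 0.042138 / 0.063577 ≈ 0.663.

0.663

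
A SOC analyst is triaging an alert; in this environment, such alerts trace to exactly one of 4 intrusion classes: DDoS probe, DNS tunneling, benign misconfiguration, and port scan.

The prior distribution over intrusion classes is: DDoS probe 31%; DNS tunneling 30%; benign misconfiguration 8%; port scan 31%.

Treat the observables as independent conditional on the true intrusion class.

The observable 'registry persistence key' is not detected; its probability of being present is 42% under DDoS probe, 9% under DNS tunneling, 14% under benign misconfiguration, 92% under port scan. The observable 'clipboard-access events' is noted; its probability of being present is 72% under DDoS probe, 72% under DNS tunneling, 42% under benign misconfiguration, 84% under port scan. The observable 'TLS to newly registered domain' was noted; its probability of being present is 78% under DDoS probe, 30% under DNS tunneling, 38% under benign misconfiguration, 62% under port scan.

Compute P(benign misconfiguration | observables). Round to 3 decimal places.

0.060

By Bayes' rule with conditional independence, the unnormalized weight for each hypothesis is prior × ∏ likelihoods (using 1 − P(present | H) for each absent observable):
  DDoS probe: 0.31 × (1 − 0.42) × 0.72 × 0.78 = 0.10098
  DNS tunneling: 0.30 × (1 − 0.09) × 0.72 × 0.30 = 0.058968
  benign misconfiguration: 0.08 × (1 − 0.14) × 0.42 × 0.38 = 0.01098
  port scan: 0.31 × (1 − 0.92) × 0.84 × 0.62 = 0.012916
The unnormalized weights sum to 0.18384.
P(benign misconfiguration | evidence) = 0.01098 / 0.18384 ≈ 0.060.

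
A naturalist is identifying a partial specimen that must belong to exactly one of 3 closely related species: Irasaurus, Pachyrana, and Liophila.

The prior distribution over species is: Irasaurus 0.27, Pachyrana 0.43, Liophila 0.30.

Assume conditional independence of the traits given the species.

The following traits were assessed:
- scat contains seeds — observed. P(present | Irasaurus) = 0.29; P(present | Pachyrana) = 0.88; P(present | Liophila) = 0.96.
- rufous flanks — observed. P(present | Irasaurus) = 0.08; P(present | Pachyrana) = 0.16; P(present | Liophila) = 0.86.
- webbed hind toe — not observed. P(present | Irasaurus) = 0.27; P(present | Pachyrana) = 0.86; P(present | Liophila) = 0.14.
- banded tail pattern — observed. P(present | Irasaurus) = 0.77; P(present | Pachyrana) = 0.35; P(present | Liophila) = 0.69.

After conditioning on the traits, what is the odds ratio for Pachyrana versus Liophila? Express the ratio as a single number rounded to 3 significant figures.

0.0202

Unnormalized posterior weight (prior times the trait likelihoods) for each of the two hypotheses (using 1 − P(present | H) for each absent trait):
  Pachyrana: 0.43 × 0.88 × 0.16 × (1 − 0.86) × 0.35 = 0.0029667
  Liophila: 0.30 × 0.96 × 0.86 × (1 − 0.14) × 0.69 = 0.14697
Posterior odds = 0.0029667 / 0.14697 ≈ 0.0202.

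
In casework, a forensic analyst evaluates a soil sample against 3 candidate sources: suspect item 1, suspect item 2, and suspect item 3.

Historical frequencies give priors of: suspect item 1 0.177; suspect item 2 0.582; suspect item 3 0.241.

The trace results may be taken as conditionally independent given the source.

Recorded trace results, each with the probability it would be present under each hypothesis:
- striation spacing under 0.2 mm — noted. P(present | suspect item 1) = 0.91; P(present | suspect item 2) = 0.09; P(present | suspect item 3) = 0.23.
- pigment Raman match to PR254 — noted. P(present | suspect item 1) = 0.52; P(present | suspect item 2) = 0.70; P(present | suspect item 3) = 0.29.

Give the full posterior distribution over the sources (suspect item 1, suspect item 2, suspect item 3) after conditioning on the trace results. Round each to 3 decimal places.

Multiply each prior by the joint likelihood of the trace result pattern:
  suspect item 1: 0.177 × 0.91 × 0.52 = 0.083756
  suspect item 2: 0.582 × 0.09 × 0.70 = 0.036666
  suspect item 3: 0.241 × 0.23 × 0.29 = 0.016075
Marginal likelihood of the evidence = 0.1365.
P(suspect item 1 | evidence) = 0.083756 / 0.1365 ≈ 0.614
P(suspect item 2 | evidence) = 0.036666 / 0.1365 ≈ 0.269
P(suspect item 3 | evidence) = 0.016075 / 0.1365 ≈ 0.118

0.614, 0.269, 0.118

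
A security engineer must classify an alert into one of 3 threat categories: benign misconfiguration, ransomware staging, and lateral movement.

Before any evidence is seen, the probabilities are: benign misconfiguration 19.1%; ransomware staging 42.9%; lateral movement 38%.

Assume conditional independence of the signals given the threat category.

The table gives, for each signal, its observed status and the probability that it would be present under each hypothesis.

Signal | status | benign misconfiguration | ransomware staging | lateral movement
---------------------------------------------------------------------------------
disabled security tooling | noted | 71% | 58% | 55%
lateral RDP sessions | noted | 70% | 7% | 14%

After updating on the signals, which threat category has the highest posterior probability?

benign misconfiguration

By Bayes' rule with conditional independence, the unnormalized weight for each hypothesis is prior × ∏ likelihoods:
  benign misconfiguration: 0.191 × 0.71 × 0.70 = 0.094927
  ransomware staging: 0.429 × 0.58 × 0.07 = 0.017417
  lateral movement: 0.380 × 0.55 × 0.14 = 0.02926
The unnormalized weights sum to 0.1416.
P(benign misconfiguration | evidence) ≈ 0.094927 / 0.1416 ≈ 0.670
P(ransomware staging | evidence) ≈ 0.017417 / 0.1416 ≈ 0.123
P(lateral movement | evidence) ≈ 0.02926 / 0.1416 ≈ 0.207
The largest is 0.670, so benign misconfiguration is most probable.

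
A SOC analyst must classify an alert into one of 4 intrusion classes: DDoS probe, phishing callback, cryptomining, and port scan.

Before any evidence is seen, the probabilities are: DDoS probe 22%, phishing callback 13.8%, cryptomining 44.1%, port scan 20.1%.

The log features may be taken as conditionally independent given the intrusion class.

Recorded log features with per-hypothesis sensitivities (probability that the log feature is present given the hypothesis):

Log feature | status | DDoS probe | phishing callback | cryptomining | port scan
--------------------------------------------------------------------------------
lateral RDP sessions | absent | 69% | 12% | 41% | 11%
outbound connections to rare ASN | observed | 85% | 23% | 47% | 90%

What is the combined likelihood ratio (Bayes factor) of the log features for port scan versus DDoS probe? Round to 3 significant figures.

Take the product of per-log feature likelihoods under each hypothesis (using 1 − P(present | H) for each absent log feature), then divide.
  port scan: (1 − 0.11) × 0.90 = 0.801
  DDoS probe: (1 − 0.69) × 0.85 = 0.2635
Bayes factor = 0.801 / 0.2635 ≈ 3.04

3.04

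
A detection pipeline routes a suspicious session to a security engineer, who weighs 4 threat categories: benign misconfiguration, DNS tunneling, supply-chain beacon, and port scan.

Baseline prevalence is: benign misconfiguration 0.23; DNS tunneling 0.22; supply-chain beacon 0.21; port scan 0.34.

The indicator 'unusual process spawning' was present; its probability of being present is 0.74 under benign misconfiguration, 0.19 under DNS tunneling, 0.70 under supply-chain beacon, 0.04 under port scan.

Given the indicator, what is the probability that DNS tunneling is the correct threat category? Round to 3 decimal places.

0.112

Multiply each prior by the likelihood of the indicator:
  benign misconfiguration: 0.23 × 0.74 = 0.1702
  DNS tunneling: 0.22 × 0.19 = 0.0418
  supply-chain beacon: 0.21 × 0.70 = 0.147
  port scan: 0.34 × 0.04 = 0.0136
Normalizing constant Z = 0.1702 + 0.0418 + 0.147 + 0.0136 = 0.3726.
P(DNS tunneling | evidence) = 0.0418 / 0.3726 ≈ 0.112.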